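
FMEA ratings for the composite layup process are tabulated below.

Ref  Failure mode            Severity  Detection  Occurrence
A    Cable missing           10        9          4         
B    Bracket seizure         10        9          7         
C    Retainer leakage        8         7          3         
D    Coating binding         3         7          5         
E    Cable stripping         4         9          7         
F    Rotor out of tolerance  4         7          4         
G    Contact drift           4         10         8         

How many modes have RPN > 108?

6

RPN = Severity × Occurrence × Detection:
  A: 10 × 4 × 9 = 360
  B: 10 × 7 × 9 = 630
  C: 8 × 3 × 7 = 168
  D: 3 × 5 × 7 = 105
  E: 4 × 7 × 9 = 252
  F: 4 × 4 × 7 = 112
  G: 4 × 8 × 10 = 320
Modes with RPN > 108: A (360), B (630), C (168), E (252), F (112), G (320) → 6.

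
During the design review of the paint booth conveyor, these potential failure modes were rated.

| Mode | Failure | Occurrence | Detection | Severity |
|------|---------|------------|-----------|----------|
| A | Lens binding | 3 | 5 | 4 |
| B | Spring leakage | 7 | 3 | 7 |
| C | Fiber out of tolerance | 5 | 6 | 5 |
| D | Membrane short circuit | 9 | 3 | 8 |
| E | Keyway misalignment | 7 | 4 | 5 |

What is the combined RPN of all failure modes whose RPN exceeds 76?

653

RPN = Severity × Occurrence × Detection:
  A: 4 × 3 × 5 = 60
  B: 7 × 7 × 3 = 147
  C: 5 × 5 × 6 = 150
  D: 8 × 9 × 3 = 216
  E: 5 × 7 × 4 = 140
RPN > 76: B (147), C (150), D (216), E (140).
Sum: 147 + 150 + 216 + 140 = 653.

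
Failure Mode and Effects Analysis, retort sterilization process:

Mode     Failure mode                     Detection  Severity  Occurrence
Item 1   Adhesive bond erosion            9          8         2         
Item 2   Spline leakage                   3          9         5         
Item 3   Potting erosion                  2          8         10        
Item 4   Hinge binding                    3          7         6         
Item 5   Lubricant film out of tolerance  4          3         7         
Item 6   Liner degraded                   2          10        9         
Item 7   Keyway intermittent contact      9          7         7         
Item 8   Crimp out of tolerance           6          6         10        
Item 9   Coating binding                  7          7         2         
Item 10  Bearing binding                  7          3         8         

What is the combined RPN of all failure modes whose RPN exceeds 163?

1149

RPN = Severity × Occurrence × Detection:
  Item 1: 8 × 2 × 9 = 144
  Item 2: 9 × 5 × 3 = 135
  Item 3: 8 × 10 × 2 = 160
  Item 4: 7 × 6 × 3 = 126
  Item 5: 3 × 7 × 4 = 84
  Item 6: 10 × 9 × 2 = 180
  Item 7: 7 × 7 × 9 = 441
  Item 8: 6 × 10 × 6 = 360
  Item 9: 7 × 2 × 7 = 98
  Item 10: 3 × 8 × 7 = 168
RPN > 163: Item 6 (180), Item 7 (441), Item 8 (360), Item 10 (168).
Sum: 180 + 441 + 360 + 168 = 1149.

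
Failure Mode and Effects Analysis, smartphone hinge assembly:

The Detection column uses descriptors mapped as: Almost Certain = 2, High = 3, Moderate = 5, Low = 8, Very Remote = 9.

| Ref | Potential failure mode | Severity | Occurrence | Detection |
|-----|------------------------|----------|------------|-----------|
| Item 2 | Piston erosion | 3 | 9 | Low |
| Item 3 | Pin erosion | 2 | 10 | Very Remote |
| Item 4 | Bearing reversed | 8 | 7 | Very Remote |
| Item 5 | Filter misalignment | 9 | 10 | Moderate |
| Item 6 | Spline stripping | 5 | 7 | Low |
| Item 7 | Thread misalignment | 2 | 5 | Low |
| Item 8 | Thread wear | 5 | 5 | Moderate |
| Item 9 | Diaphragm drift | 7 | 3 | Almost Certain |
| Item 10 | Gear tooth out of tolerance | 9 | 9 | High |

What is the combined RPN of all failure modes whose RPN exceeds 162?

1873

RPN = Severity × Occurrence × Detection:
  Item 2: 3 × 9 × 8 = 216
  Item 3: 2 × 10 × 9 = 180
  Item 4: 8 × 7 × 9 = 504
  Item 5: 9 × 10 × 5 = 450
  Item 6: 5 × 7 × 8 = 280
  Item 7: 2 × 5 × 8 = 80
  Item 8: 5 × 5 × 5 = 125
  Item 9: 7 × 3 × 2 = 42
  Item 10: 9 × 9 × 3 = 243
RPN > 162: Item 2 (216), Item 3 (180), Item 4 (504), Item 5 (450), Item 6 (280), Item 10 (243).
Sum: 216 + 180 + 504 + 450 + 280 + 243 = 1873.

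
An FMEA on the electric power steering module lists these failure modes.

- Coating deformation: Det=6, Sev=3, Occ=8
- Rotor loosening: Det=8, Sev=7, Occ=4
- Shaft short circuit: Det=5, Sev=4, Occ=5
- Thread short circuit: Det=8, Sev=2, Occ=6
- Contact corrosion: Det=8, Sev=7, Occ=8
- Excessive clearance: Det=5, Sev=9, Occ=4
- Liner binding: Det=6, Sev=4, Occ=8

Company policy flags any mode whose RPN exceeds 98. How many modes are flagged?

6

RPN = Severity × Occurrence × Detection:
  Coating deformation: 3 × 8 × 6 = 144
  Rotor loosening: 7 × 4 × 8 = 224
  Shaft short circuit: 4 × 5 × 5 = 100
  Thread short circuit: 2 × 6 × 8 = 96
  Contact corrosion: 7 × 8 × 8 = 448
  Excessive clearance: 9 × 4 × 5 = 180
  Liner binding: 4 × 8 × 6 = 192
Modes with RPN > 98: Coating deformation (144), Rotor loosening (224), Shaft short circuit (100), Contact corrosion (448), Excessive clearance (180), Liner binding (192) → 6.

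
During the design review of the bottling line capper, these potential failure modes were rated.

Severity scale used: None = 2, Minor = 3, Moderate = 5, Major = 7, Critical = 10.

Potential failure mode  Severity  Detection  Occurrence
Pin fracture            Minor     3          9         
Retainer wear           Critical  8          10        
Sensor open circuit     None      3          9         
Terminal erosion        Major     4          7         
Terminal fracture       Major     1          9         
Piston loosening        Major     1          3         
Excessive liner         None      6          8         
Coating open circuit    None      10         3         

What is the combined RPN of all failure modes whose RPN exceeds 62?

RPN = Severity × Occurrence × Detection:
  Pin fracture: 3 × 9 × 3 = 81
  Retainer wear: 10 × 10 × 8 = 800
  Sensor open circuit: 2 × 9 × 3 = 54
  Terminal erosion: 7 × 7 × 4 = 196
  Terminal fracture: 7 × 9 × 1 = 63
  Piston loosening: 7 × 3 × 1 = 21
  Excessive liner: 2 × 8 × 6 = 96
  Coating open circuit: 2 × 3 × 10 = 60
RPN > 62: Pin fracture (81), Retainer wear (800), Terminal erosion (196), Terminal fracture (63), Excessive liner (96).
Sum: 81 + 800 + 196 + 63 + 96 = 1236.

1236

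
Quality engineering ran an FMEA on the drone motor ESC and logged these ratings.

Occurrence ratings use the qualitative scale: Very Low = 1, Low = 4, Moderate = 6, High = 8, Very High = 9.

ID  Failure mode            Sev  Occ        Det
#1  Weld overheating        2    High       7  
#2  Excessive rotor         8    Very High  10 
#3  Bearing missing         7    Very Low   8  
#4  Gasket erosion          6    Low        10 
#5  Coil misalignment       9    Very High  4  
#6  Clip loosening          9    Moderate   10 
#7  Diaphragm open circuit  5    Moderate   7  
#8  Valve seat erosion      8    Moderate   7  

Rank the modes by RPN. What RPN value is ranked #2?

540

RPN = Severity × Occurrence × Detection:
  #1: 2 × 8 × 7 = 112
  #2: 8 × 9 × 10 = 720
  #3: 7 × 1 × 8 = 56
  #4: 6 × 4 × 10 = 240
  #5: 9 × 9 × 4 = 324
  #6: 9 × 6 × 10 = 540
  #7: 5 × 6 × 7 = 210
  #8: 8 × 6 × 7 = 336
Sorted descending: 720, 540, 336, 324, 240, 210, 112, 56.
The second-highest RPN is 540 (#6).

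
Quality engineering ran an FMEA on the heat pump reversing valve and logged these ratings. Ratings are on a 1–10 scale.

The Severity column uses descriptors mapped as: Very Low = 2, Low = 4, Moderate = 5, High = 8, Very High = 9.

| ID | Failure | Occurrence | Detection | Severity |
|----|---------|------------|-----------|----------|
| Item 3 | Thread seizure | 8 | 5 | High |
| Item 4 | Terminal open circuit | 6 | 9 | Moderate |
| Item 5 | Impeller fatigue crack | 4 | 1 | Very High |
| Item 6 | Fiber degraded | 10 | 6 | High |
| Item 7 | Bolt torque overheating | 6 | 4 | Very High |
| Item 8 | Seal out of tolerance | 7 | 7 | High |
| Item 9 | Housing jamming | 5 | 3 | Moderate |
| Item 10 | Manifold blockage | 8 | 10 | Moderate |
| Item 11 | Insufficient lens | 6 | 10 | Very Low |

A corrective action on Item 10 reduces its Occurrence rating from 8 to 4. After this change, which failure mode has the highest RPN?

RPN = Severity × Occurrence × Detection:
  Item 3: 8 × 8 × 5 = 320
  Item 4: 5 × 6 × 9 = 270
  Item 5: 9 × 4 × 1 = 36
  Item 6: 8 × 10 × 6 = 480
  Item 7: 9 × 6 × 4 = 216
  Item 8: 8 × 7 × 7 = 392
  Item 9: 5 × 5 × 3 = 75
  Item 10: 5 × 8 × 10 = 400
  Item 11: 2 × 6 × 10 = 120
After action: Item 10 → 5 × 4 × 10 = 200.
Revised RPNs: Item 6=480, Item 8=392, Item 3=320, Item 4=270, Item 7=216, Item 10=200, Item 11=120, Item 9=75, Item 5=36.
Highest is now Item 6 (480).

Item 6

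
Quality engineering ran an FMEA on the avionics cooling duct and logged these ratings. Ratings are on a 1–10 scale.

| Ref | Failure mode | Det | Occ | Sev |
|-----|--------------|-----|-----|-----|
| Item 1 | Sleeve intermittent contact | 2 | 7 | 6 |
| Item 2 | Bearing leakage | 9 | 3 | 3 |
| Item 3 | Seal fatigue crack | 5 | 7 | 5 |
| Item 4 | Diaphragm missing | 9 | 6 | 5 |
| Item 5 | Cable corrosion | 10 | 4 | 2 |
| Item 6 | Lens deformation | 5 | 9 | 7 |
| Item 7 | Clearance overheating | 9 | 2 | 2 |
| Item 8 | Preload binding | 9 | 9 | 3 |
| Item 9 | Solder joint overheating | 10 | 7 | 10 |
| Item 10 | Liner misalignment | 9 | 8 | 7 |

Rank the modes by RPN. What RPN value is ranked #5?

RPN = Severity × Occurrence × Detection:
  Item 1: 6 × 7 × 2 = 84
  Item 2: 3 × 3 × 9 = 81
  Item 3: 5 × 7 × 5 = 175
  Item 4: 5 × 6 × 9 = 270
  Item 5: 2 × 4 × 10 = 80
  Item 6: 7 × 9 × 5 = 315
  Item 7: 2 × 2 × 9 = 36
  Item 8: 3 × 9 × 9 = 243
  Item 9: 10 × 7 × 10 = 700
  Item 10: 7 × 8 × 9 = 504
Sorted descending: 700, 504, 315, 270, 243, 175, 84, 81, 80, 36.
The fifth-highest RPN is 243 (Item 8).

243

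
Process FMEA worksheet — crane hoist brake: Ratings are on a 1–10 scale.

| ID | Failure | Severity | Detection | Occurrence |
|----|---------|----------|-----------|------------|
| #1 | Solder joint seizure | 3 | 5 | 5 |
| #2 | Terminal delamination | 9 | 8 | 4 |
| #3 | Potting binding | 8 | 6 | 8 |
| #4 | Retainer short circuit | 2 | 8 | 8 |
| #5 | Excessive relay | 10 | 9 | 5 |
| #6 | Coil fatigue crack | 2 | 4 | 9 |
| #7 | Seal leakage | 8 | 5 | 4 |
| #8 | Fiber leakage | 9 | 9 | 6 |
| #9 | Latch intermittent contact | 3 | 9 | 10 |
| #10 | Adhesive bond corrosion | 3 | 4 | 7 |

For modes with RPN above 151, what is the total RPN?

2038

RPN = Severity × Occurrence × Detection:
  #1: 3 × 5 × 5 = 75
  #2: 9 × 4 × 8 = 288
  #3: 8 × 8 × 6 = 384
  #4: 2 × 8 × 8 = 128
  #5: 10 × 5 × 9 = 450
  #6: 2 × 9 × 4 = 72
  #7: 8 × 4 × 5 = 160
  #8: 9 × 6 × 9 = 486
  #9: 3 × 10 × 9 = 270
  #10: 3 × 7 × 4 = 84
RPN > 151: #2 (288), #3 (384), #5 (450), #7 (160), #8 (486), #9 (270).
Sum: 288 + 384 + 450 + 160 + 486 + 270 = 2038.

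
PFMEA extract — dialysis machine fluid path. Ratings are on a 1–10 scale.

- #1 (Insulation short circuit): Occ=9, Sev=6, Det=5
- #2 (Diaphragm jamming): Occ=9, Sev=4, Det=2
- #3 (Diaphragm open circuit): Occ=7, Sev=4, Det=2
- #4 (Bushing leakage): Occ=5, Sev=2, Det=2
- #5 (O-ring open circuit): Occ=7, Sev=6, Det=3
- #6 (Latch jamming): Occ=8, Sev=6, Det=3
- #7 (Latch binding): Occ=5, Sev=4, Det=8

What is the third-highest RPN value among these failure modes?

RPN = Severity × Occurrence × Detection:
  #1: 6 × 9 × 5 = 270
  #2: 4 × 9 × 2 = 72
  #3: 4 × 7 × 2 = 56
  #4: 2 × 5 × 2 = 20
  #5: 6 × 7 × 3 = 126
  #6: 6 × 8 × 3 = 144
  #7: 4 × 5 × 8 = 160
Sorted descending: 270, 160, 144, 126, 72, 56, 20.
The third-highest RPN is 144 (#6).

144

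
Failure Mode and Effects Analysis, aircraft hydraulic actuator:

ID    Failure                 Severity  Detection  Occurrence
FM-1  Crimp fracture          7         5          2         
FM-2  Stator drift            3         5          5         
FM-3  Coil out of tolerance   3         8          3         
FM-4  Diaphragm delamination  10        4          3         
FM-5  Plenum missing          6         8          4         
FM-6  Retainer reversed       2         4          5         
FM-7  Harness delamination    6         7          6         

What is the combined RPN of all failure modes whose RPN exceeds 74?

639

RPN = Severity × Occurrence × Detection:
  FM-1: 7 × 2 × 5 = 70
  FM-2: 3 × 5 × 5 = 75
  FM-3: 3 × 3 × 8 = 72
  FM-4: 10 × 3 × 4 = 120
  FM-5: 6 × 4 × 8 = 192
  FM-6: 2 × 5 × 4 = 40
  FM-7: 6 × 6 × 7 = 252
RPN > 74: FM-2 (75), FM-4 (120), FM-5 (192), FM-7 (252).
Sum: 75 + 120 + 192 + 252 = 639.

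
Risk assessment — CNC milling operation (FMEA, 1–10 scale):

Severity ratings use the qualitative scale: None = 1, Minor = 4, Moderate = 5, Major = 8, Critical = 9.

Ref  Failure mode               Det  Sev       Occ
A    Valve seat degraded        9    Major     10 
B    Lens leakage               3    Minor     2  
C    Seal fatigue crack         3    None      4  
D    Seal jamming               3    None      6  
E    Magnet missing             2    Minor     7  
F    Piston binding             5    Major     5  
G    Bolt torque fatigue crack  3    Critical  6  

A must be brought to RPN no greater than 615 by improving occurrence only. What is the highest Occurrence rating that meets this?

8

A: S=8, O=10, D=9 → current RPN = 720.
Fixed product = 72. Need 72 × O ≤ 615, so O ≤ 615/72 = 8.54.
Maximum integer Occurrence rating = 8 (gives RPN 576; O=9 would give 648 > 615).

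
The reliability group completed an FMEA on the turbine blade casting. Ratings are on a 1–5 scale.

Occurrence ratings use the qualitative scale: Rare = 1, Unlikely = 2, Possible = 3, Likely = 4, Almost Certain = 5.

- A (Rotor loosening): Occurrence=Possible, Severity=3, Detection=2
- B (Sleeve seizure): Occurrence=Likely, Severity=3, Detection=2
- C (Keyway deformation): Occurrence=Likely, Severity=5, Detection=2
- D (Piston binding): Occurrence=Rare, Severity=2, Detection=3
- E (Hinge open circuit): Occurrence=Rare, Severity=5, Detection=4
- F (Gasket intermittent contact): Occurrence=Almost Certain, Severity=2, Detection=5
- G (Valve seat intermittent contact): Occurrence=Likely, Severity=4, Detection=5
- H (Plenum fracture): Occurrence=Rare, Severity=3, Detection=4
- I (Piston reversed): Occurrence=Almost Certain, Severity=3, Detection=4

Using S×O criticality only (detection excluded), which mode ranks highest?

Criticality = Severity × Occurrence:
  A: 3 × 3 = 9
  B: 3 × 4 = 12
  C: 5 × 4 = 20
  D: 2 × 1 = 2
  E: 5 × 1 = 5
  F: 2 × 5 = 10
  G: 4 × 4 = 16
  H: 3 × 1 = 3
  I: 3 × 5 = 15
Highest criticality is 20 → C.

C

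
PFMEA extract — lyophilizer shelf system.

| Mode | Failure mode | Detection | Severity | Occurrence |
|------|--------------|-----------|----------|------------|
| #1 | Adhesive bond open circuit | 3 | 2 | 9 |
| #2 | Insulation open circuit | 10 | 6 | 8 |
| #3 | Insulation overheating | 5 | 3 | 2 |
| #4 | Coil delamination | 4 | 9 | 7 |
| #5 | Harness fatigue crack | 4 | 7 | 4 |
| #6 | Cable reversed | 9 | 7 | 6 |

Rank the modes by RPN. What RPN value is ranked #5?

54

RPN = Severity × Occurrence × Detection:
  #1: 2 × 9 × 3 = 54
  #2: 6 × 8 × 10 = 480
  #3: 3 × 2 × 5 = 30
  #4: 9 × 7 × 4 = 252
  #5: 7 × 4 × 4 = 112
  #6: 7 × 6 × 9 = 378
Sorted descending: 480, 378, 252, 112, 54, 30.
The fifth-highest RPN is 54 (#1).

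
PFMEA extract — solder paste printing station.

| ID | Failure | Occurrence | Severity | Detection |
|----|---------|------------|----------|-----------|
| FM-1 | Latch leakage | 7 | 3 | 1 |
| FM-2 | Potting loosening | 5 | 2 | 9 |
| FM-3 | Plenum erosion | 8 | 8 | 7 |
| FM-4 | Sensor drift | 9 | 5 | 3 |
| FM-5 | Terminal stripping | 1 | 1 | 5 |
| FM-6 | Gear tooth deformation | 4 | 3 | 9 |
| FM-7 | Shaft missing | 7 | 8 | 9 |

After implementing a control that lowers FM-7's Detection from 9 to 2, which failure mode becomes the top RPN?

FM-3

RPN = Severity × Occurrence × Detection:
  FM-1: 3 × 7 × 1 = 21
  FM-2: 2 × 5 × 9 = 90
  FM-3: 8 × 8 × 7 = 448
  FM-4: 5 × 9 × 3 = 135
  FM-5: 1 × 1 × 5 = 5
  FM-6: 3 × 4 × 9 = 108
  FM-7: 8 × 7 × 9 = 504
After action: FM-7 → 8 × 7 × 2 = 112.
Revised RPNs: FM-3=448, FM-4=135, FM-7=112, FM-6=108, FM-2=90, FM-1=21, FM-5=5.
Highest is now FM-3 (448).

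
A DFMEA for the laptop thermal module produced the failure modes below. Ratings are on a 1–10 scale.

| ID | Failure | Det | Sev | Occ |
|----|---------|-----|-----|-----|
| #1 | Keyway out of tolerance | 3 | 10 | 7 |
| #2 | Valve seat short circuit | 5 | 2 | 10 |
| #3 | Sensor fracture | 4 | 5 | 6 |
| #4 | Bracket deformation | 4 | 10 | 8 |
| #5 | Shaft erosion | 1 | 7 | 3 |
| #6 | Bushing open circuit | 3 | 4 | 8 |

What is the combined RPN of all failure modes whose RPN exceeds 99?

RPN = Severity × Occurrence × Detection:
  #1: 10 × 7 × 3 = 210
  #2: 2 × 10 × 5 = 100
  #3: 5 × 6 × 4 = 120
  #4: 10 × 8 × 4 = 320
  #5: 7 × 3 × 1 = 21
  #6: 4 × 8 × 3 = 96
RPN > 99: #1 (210), #2 (100), #3 (120), #4 (320).
Sum: 210 + 100 + 120 + 320 = 750.

750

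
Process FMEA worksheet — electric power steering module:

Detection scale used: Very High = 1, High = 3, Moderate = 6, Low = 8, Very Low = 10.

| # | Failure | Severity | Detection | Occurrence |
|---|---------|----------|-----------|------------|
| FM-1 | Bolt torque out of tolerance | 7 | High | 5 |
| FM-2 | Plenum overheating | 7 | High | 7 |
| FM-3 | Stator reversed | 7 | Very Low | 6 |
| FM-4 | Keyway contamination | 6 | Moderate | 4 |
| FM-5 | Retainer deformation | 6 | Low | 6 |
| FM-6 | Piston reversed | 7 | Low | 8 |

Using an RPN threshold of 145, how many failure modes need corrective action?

RPN = Severity × Occurrence × Detection:
  FM-1: 7 × 5 × 3 = 105
  FM-2: 7 × 7 × 3 = 147
  FM-3: 7 × 6 × 10 = 420
  FM-4: 6 × 4 × 6 = 144
  FM-5: 6 × 6 × 8 = 288
  FM-6: 7 × 8 × 8 = 448
Modes with RPN ≥ 145: FM-2 (147), FM-3 (420), FM-5 (288), FM-6 (448) → 4.

4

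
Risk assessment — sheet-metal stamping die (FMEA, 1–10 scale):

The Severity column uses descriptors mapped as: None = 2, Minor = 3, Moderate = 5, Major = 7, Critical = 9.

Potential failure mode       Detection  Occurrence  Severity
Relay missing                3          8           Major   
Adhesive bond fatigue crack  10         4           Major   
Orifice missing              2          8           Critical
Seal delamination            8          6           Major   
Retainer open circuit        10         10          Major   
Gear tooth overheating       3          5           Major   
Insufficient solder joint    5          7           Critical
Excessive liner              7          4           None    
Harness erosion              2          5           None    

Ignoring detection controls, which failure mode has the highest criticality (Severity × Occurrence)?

Criticality = Severity × Occurrence:
  Relay missing: 7 × 8 = 56
  Adhesive bond fatigue crack: 7 × 4 = 28
  Orifice missing: 9 × 8 = 72
  Seal delamination: 7 × 6 = 42
  Retainer open circuit: 7 × 10 = 70
  Gear tooth overheating: 7 × 5 = 35
  Insufficient solder joint: 9 × 7 = 63
  Excessive liner: 2 × 4 = 8
  Harness erosion: 2 × 5 = 10
Highest criticality is 72 → Orifice missing.

Orifice missing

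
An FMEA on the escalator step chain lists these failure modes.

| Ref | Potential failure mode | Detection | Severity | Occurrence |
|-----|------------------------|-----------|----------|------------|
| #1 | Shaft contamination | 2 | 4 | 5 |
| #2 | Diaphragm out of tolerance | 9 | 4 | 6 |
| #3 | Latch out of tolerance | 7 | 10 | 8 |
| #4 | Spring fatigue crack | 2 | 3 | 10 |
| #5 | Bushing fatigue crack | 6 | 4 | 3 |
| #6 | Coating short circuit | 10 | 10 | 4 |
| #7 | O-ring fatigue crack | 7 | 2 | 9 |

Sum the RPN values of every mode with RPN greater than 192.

1176

RPN = Severity × Occurrence × Detection:
  #1: 4 × 5 × 2 = 40
  #2: 4 × 6 × 9 = 216
  #3: 10 × 8 × 7 = 560
  #4: 3 × 10 × 2 = 60
  #5: 4 × 3 × 6 = 72
  #6: 10 × 4 × 10 = 400
  #7: 2 × 9 × 7 = 126
RPN > 192: #2 (216), #3 (560), #6 (400).
Sum: 216 + 560 + 400 = 1176.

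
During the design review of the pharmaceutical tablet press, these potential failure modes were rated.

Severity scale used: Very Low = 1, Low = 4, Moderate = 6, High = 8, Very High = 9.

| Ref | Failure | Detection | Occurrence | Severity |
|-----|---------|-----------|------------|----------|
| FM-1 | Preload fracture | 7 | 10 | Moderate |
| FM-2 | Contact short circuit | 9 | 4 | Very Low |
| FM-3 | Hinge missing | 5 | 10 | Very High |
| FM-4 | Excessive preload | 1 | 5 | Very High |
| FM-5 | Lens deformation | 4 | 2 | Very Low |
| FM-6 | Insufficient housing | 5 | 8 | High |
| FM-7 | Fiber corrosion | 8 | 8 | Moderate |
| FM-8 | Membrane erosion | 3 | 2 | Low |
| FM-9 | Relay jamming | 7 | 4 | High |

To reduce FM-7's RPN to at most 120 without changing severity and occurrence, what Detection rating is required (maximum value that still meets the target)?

FM-7: S=6, O=8, D=8 → current RPN = 384.
Fixed product = 48. Need 48 × D ≤ 120, so D ≤ 120/48 = 2.50.
Maximum integer Detection rating = 2 (gives RPN 96; D=3 would give 144 > 120).

2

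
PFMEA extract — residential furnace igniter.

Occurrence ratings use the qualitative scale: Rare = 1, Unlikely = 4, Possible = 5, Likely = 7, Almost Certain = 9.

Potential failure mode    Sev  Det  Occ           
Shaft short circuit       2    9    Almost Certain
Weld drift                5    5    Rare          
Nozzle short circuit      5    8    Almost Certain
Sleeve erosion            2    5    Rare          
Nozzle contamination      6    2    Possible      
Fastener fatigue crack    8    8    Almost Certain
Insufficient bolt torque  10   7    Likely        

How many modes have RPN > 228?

RPN = Severity × Occurrence × Detection:
  Shaft short circuit: 2 × 9 × 9 = 162
  Weld drift: 5 × 1 × 5 = 25
  Nozzle short circuit: 5 × 9 × 8 = 360
  Sleeve erosion: 2 × 1 × 5 = 10
  Nozzle contamination: 6 × 5 × 2 = 60
  Fastener fatigue crack: 8 × 9 × 8 = 576
  Insufficient bolt torque: 10 × 7 × 7 = 490
Modes with RPN > 228: Nozzle short circuit (360), Fastener fatigue crack (576), Insufficient bolt torque (490) → 3.

3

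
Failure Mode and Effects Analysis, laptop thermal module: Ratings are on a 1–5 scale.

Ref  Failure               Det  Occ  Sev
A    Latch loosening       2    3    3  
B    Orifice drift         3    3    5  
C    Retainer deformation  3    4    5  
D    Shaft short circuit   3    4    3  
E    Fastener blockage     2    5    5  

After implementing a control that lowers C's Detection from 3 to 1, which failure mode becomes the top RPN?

E

RPN = Severity × Occurrence × Detection:
  A: 3 × 3 × 2 = 18
  B: 5 × 3 × 3 = 45
  C: 5 × 4 × 3 = 60
  D: 3 × 4 × 3 = 36
  E: 5 × 5 × 2 = 50
After action: C → 5 × 4 × 1 = 20.
Revised RPNs: E=50, B=45, D=36, C=20, A=18.
Highest is now E (50).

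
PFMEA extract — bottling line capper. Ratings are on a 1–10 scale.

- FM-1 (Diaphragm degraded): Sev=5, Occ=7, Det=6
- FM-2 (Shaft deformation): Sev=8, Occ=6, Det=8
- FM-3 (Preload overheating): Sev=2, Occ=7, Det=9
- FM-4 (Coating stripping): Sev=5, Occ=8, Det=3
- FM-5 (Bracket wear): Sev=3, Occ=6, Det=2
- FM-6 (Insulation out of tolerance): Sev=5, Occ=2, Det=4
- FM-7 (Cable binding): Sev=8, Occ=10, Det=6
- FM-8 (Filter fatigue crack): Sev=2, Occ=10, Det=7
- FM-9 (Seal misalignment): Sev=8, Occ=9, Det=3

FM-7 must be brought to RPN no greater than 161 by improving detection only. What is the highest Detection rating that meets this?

FM-7: S=8, O=10, D=6 → current RPN = 480.
Fixed product = 80. Need 80 × D ≤ 161, so D ≤ 161/80 = 2.01.
Maximum integer Detection rating = 2 (gives RPN 160; D=3 would give 240 > 161).

2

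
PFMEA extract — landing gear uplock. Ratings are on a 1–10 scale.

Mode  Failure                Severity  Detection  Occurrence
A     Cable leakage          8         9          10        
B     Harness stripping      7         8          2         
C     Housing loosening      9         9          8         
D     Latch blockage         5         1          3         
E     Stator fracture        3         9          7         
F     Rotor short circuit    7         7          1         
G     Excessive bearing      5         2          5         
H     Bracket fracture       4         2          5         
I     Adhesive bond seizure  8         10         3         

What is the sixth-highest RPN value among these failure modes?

RPN = Severity × Occurrence × Detection:
  A: 8 × 10 × 9 = 720
  B: 7 × 2 × 8 = 112
  C: 9 × 8 × 9 = 648
  D: 5 × 3 × 1 = 15
  E: 3 × 7 × 9 = 189
  F: 7 × 1 × 7 = 49
  G: 5 × 5 × 2 = 50
  H: 4 × 5 × 2 = 40
  I: 8 × 3 × 10 = 240
Sorted descending: 720, 648, 240, 189, 112, 50, 49, 40, 15.
The sixth-highest RPN is 50 (G).

50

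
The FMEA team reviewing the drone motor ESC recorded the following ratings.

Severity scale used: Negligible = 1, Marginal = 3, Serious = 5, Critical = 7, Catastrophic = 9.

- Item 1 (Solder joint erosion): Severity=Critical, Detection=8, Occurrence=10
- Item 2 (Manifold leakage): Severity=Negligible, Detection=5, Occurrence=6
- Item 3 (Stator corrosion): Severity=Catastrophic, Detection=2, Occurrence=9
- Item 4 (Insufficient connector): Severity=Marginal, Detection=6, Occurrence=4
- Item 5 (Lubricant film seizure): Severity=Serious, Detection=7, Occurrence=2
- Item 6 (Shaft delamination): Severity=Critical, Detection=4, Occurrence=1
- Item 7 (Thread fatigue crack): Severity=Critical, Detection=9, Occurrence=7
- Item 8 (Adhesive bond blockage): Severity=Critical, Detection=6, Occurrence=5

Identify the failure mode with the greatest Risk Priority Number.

RPN = Severity × Occurrence × Detection:
  Item 1: 7 × 10 × 8 = 560
  Item 2: 1 × 6 × 5 = 30
  Item 3: 9 × 9 × 2 = 162
  Item 4: 3 × 4 × 6 = 72
  Item 5: 5 × 2 × 7 = 70
  Item 6: 7 × 1 × 4 = 28
  Item 7: 7 × 7 × 9 = 441
  Item 8: 7 × 5 × 6 = 210
Highest RPN is 560 → Item 1.

Item 1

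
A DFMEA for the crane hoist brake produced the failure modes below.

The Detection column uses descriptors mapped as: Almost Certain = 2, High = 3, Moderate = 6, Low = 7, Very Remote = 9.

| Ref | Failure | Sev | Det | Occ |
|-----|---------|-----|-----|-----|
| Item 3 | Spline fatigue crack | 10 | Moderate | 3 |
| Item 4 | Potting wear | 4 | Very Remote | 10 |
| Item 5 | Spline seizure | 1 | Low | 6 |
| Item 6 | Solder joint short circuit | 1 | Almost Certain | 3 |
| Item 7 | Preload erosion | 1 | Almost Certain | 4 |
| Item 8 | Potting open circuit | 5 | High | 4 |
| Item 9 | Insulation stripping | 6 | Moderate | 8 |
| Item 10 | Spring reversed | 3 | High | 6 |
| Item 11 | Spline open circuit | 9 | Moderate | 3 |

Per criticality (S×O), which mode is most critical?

Item 9

Criticality = Severity × Occurrence:
  Item 3: 10 × 3 = 30
  Item 4: 4 × 10 = 40
  Item 5: 1 × 6 = 6
  Item 6: 1 × 3 = 3
  Item 7: 1 × 4 = 4
  Item 8: 5 × 4 = 20
  Item 9: 6 × 8 = 48
  Item 10: 3 × 6 = 18
  Item 11: 9 × 3 = 27
Highest criticality is 48 → Item 9.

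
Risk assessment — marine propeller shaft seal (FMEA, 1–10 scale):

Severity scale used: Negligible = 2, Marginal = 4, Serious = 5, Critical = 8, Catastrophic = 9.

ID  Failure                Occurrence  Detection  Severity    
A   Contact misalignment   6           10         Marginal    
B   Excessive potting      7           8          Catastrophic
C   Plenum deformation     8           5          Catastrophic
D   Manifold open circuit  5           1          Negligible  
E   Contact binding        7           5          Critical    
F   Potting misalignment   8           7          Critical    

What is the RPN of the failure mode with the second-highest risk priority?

448

RPN = Severity × Occurrence × Detection:
  A: 4 × 6 × 10 = 240
  B: 9 × 7 × 8 = 504
  C: 9 × 8 × 5 = 360
  D: 2 × 5 × 1 = 10
  E: 8 × 7 × 5 = 280
  F: 8 × 8 × 7 = 448
Sorted descending: 504, 448, 360, 280, 240, 10.
The second-highest RPN is 448 (F).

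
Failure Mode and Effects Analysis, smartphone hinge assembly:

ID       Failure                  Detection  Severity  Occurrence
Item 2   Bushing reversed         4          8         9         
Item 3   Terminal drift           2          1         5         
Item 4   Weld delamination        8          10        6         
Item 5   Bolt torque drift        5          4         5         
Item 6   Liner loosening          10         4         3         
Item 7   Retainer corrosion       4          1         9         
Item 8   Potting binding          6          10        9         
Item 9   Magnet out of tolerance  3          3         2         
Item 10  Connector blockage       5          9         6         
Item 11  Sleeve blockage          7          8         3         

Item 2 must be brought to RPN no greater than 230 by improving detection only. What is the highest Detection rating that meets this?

Item 2: S=8, O=9, D=4 → current RPN = 288.
Fixed product = 72. Need 72 × D ≤ 230, so D ≤ 230/72 = 3.19.
Maximum integer Detection rating = 3 (gives RPN 216; D=4 would give 288 > 230).

3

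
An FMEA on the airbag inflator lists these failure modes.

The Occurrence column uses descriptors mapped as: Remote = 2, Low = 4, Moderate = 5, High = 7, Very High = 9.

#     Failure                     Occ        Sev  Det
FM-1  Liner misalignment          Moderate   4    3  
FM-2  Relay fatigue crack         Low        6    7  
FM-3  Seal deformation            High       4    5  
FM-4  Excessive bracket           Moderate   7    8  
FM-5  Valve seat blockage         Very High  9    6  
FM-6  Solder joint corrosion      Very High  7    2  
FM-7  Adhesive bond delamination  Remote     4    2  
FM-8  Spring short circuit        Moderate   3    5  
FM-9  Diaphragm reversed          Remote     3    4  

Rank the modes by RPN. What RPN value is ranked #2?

RPN = Severity × Occurrence × Detection:
  FM-1: 4 × 5 × 3 = 60
  FM-2: 6 × 4 × 7 = 168
  FM-3: 4 × 7 × 5 = 140
  FM-4: 7 × 5 × 8 = 280
  FM-5: 9 × 9 × 6 = 486
  FM-6: 7 × 9 × 2 = 126
  FM-7: 4 × 2 × 2 = 16
  FM-8: 3 × 5 × 5 = 75
  FM-9: 3 × 2 × 4 = 24
Sorted descending: 486, 280, 168, 140, 126, 75, 60, 24, 16.
The second-highest RPN is 280 (FM-4).

280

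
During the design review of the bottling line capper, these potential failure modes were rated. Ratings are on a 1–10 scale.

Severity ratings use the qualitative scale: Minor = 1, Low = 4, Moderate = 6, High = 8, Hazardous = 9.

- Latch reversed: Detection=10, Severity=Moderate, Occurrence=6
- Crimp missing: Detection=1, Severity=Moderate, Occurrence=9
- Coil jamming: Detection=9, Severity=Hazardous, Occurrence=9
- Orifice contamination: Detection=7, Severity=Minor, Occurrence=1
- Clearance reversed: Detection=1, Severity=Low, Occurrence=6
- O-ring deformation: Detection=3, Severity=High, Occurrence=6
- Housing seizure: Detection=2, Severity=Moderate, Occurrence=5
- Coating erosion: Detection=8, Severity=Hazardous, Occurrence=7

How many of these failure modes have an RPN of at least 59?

5

RPN = Severity × Occurrence × Detection:
  Latch reversed: 6 × 6 × 10 = 360
  Crimp missing: 6 × 9 × 1 = 54
  Coil jamming: 9 × 9 × 9 = 729
  Orifice contamination: 1 × 1 × 7 = 7
  Clearance reversed: 4 × 6 × 1 = 24
  O-ring deformation: 8 × 6 × 3 = 144
  Housing seizure: 6 × 5 × 2 = 60
  Coating erosion: 9 × 7 × 8 = 504
Modes with RPN ≥ 59: Latch reversed (360), Coil jamming (729), O-ring deformation (144), Housing seizure (60), Coating erosion (504) → 5.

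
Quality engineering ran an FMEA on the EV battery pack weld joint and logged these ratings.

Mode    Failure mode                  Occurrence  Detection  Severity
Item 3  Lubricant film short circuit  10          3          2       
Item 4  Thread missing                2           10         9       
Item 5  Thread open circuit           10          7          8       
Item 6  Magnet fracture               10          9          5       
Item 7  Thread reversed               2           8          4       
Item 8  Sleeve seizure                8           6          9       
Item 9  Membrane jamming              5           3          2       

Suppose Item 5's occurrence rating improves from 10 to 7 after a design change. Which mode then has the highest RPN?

Item 6

RPN = Severity × Occurrence × Detection:
  Item 3: 2 × 10 × 3 = 60
  Item 4: 9 × 2 × 10 = 180
  Item 5: 8 × 10 × 7 = 560
  Item 6: 5 × 10 × 9 = 450
  Item 7: 4 × 2 × 8 = 64
  Item 8: 9 × 8 × 6 = 432
  Item 9: 2 × 5 × 3 = 30
After action: Item 5 → 8 × 7 × 7 = 392.
Revised RPNs: Item 6=450, Item 8=432, Item 5=392, Item 4=180, Item 7=64, Item 3=60, Item 9=30.
Highest is now Item 6 (450).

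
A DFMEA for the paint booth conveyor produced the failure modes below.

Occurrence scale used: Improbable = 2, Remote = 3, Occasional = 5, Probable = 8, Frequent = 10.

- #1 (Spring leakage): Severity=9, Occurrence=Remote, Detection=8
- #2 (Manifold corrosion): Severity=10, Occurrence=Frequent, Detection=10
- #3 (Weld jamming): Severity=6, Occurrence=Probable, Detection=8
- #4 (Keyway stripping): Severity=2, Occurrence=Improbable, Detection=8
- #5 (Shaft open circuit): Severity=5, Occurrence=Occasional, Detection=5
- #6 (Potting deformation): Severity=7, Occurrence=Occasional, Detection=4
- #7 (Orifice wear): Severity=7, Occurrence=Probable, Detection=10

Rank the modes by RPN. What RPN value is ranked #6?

RPN = Severity × Occurrence × Detection:
  #1: 9 × 3 × 8 = 216
  #2: 10 × 10 × 10 = 1000
  #3: 6 × 8 × 8 = 384
  #4: 2 × 2 × 8 = 32
  #5: 5 × 5 × 5 = 125
  #6: 7 × 5 × 4 = 140
  #7: 7 × 8 × 10 = 560
Sorted descending: 1000, 560, 384, 216, 140, 125, 32.
The sixth-highest RPN is 125 (#5).

125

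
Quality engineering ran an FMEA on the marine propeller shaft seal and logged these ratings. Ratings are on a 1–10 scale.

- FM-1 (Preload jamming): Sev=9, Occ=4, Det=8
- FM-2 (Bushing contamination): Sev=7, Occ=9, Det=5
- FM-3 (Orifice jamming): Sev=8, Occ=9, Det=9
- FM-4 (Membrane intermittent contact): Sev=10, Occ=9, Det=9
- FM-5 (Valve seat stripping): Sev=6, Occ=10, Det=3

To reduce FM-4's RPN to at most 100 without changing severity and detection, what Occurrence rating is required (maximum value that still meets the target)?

1

FM-4: S=10, O=9, D=9 → current RPN = 810.
Fixed product = 90. Need 90 × O ≤ 100, so O ≤ 100/90 = 1.11.
Maximum integer Occurrence rating = 1 (gives RPN 90; O=2 would give 180 > 100).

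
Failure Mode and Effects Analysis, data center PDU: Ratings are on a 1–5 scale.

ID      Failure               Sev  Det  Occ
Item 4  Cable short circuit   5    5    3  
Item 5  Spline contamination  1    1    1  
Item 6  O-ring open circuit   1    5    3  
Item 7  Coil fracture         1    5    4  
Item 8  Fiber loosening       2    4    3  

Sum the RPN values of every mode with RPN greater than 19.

119

RPN = Severity × Occurrence × Detection:
  Item 4: 5 × 3 × 5 = 75
  Item 5: 1 × 1 × 1 = 1
  Item 6: 1 × 3 × 5 = 15
  Item 7: 1 × 4 × 5 = 20
  Item 8: 2 × 3 × 4 = 24
RPN > 19: Item 4 (75), Item 7 (20), Item 8 (24).
Sum: 75 + 20 + 24 = 119.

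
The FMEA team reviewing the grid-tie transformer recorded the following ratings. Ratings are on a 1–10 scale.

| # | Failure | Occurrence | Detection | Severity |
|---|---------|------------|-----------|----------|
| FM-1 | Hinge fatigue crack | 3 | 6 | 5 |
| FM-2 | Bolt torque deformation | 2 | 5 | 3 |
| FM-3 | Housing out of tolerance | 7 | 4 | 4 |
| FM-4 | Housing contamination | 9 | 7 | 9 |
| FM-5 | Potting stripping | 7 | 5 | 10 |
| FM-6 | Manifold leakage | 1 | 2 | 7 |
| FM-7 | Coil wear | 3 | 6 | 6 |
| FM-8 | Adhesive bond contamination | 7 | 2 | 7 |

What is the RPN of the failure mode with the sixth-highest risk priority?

90

RPN = Severity × Occurrence × Detection:
  FM-1: 5 × 3 × 6 = 90
  FM-2: 3 × 2 × 5 = 30
  FM-3: 4 × 7 × 4 = 112
  FM-4: 9 × 9 × 7 = 567
  FM-5: 10 × 7 × 5 = 350
  FM-6: 7 × 1 × 2 = 14
  FM-7: 6 × 3 × 6 = 108
  FM-8: 7 × 7 × 2 = 98
Sorted descending: 567, 350, 112, 108, 98, 90, 30, 14.
The sixth-highest RPN is 90 (FM-1).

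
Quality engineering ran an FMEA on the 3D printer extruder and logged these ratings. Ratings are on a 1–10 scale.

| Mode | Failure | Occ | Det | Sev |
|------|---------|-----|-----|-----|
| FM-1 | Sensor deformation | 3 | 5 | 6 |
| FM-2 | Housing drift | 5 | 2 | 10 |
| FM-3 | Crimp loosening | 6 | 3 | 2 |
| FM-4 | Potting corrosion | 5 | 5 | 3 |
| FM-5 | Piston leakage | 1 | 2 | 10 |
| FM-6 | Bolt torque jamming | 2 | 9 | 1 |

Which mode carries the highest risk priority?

FM-2

RPN = Severity × Occurrence × Detection:
  FM-1: 6 × 3 × 5 = 90
  FM-2: 10 × 5 × 2 = 100
  FM-3: 2 × 6 × 3 = 36
  FM-4: 3 × 5 × 5 = 75
  FM-5: 10 × 1 × 2 = 20
  FM-6: 1 × 2 × 9 = 18
Highest RPN is 100 → FM-2.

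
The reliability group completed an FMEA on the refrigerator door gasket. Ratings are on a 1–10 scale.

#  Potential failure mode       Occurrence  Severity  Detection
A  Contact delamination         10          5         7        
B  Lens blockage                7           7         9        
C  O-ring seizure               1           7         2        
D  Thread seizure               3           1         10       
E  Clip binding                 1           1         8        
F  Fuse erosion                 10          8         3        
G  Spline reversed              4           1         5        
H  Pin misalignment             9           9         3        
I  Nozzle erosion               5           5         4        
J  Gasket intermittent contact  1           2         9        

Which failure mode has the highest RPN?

RPN = Severity × Occurrence × Detection:
  A: 5 × 10 × 7 = 350
  B: 7 × 7 × 9 = 441
  C: 7 × 1 × 2 = 14
  D: 1 × 3 × 10 = 30
  E: 1 × 1 × 8 = 8
  F: 8 × 10 × 3 = 240
  G: 1 × 4 × 5 = 20
  H: 9 × 9 × 3 = 243
  I: 5 × 5 × 4 = 100
  J: 2 × 1 × 9 = 18
Highest RPN is 441 → B.

B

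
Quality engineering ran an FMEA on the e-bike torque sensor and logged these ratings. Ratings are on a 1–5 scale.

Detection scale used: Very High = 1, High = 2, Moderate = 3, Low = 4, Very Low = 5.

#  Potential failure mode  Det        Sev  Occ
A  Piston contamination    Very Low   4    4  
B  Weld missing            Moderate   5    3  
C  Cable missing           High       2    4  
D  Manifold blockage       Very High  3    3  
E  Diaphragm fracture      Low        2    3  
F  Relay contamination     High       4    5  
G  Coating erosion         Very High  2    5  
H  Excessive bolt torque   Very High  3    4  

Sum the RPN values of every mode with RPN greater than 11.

RPN = Severity × Occurrence × Detection:
  A: 4 × 4 × 5 = 80
  B: 5 × 3 × 3 = 45
  C: 2 × 4 × 2 = 16
  D: 3 × 3 × 1 = 9
  E: 2 × 3 × 4 = 24
  F: 4 × 5 × 2 = 40
  G: 2 × 5 × 1 = 10
  H: 3 × 4 × 1 = 12
RPN > 11: A (80), B (45), C (16), E (24), F (40), H (12).
Sum: 80 + 45 + 16 + 24 + 40 + 12 = 217.

217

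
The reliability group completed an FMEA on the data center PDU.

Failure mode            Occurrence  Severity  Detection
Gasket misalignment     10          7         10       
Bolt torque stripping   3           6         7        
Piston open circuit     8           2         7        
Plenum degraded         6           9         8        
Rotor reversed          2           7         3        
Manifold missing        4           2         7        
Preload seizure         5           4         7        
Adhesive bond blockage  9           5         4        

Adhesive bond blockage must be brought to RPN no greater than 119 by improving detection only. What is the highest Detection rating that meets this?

2

Adhesive bond blockage: S=5, O=9, D=4 → current RPN = 180.
Fixed product = 45. Need 45 × D ≤ 119, so D ≤ 119/45 = 2.64.
Maximum integer Detection rating = 2 (gives RPN 90; D=3 would give 135 > 119).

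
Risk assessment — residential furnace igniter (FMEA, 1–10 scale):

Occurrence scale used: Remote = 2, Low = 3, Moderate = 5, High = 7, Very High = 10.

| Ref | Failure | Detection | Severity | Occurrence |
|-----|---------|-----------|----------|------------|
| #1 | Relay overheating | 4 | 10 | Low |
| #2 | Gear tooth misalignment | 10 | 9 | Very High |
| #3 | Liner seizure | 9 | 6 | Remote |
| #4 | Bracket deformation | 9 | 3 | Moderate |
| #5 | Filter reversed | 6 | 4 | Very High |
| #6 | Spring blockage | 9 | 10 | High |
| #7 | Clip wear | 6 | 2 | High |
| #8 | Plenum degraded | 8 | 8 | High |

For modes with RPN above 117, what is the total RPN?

RPN = Severity × Occurrence × Detection:
  #1: 10 × 3 × 4 = 120
  #2: 9 × 10 × 10 = 900
  #3: 6 × 2 × 9 = 108
  #4: 3 × 5 × 9 = 135
  #5: 4 × 10 × 6 = 240
  #6: 10 × 7 × 9 = 630
  #7: 2 × 7 × 6 = 84
  #8: 8 × 7 × 8 = 448
RPN > 117: #1 (120), #2 (900), #4 (135), #5 (240), #6 (630), #8 (448).
Sum: 120 + 900 + 135 + 240 + 630 + 448 = 2473.

2473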